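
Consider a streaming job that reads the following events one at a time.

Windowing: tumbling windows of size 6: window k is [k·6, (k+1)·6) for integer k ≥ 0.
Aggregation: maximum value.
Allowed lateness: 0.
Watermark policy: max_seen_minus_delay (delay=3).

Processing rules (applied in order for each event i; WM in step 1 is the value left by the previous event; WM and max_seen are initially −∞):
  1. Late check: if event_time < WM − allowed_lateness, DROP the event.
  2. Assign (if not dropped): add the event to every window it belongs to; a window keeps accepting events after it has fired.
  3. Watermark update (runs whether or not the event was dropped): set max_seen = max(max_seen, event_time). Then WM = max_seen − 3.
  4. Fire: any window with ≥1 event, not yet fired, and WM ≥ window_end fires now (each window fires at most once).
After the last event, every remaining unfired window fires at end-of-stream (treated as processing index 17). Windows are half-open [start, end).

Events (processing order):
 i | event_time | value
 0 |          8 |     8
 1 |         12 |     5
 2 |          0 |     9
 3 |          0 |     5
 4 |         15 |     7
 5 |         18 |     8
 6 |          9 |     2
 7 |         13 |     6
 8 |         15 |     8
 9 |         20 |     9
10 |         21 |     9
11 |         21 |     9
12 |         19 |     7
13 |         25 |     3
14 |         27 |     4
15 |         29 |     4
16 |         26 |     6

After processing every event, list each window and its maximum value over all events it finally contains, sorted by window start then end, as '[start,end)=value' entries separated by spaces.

i=0 t=8 v=8: → [6,12); WM=5
i=1 t=12 v=5: → [12,18); WM=9
i=2 t=0 v=9: DROP (t<9-0); WM=9
i=3 t=0 v=5: DROP (t<9-0); WM=9
i=4 t=15 v=7: → [12,18); WM=12; [6,12) fires=8
i=5 t=18 v=8: → [18,24); WM=15
i=6 t=9 v=2: DROP (t<15-0); WM=15
i=7 t=13 v=6: DROP (t<15-0); WM=15
i=8 t=15 v=8: → [12,18); WM=15
i=9 t=20 v=9: → [18,24); WM=17
i=10 t=21 v=9: → [18,24); WM=18; [12,18) fires=8
i=11 t=21 v=9: → [18,24); WM=18
i=12 t=19 v=7: → [18,24); WM=18
i=13 t=25 v=3: → [24,30); WM=22
i=14 t=27 v=4: → [24,30); WM=24; [18,24) fires=9
i=15 t=29 v=4: → [24,30); WM=26
i=16 t=26 v=6: → [24,30); WM=26

[6,12)=8 [12,18)=8 [18,24)=9 [24,30)=6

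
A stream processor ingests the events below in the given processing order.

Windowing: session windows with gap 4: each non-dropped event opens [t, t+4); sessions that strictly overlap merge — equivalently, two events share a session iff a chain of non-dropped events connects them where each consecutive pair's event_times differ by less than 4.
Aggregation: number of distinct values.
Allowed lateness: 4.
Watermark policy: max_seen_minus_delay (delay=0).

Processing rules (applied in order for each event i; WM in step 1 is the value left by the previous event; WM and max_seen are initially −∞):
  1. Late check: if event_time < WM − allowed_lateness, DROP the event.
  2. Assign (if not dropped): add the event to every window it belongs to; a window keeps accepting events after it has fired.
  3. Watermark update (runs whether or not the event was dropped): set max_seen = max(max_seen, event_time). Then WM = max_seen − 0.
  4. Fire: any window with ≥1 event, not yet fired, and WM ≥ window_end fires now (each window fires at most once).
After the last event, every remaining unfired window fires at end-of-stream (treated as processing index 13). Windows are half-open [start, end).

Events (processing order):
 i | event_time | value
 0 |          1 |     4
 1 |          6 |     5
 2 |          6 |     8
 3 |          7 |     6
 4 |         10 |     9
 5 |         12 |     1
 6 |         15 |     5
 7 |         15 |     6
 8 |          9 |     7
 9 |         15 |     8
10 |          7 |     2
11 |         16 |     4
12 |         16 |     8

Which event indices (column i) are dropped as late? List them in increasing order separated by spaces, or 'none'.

i=0 t=1 v=4: → [1,5); WM=1
i=1 t=6 v=5: → [6,10); WM=6
i=2 t=6 v=8: → [6,10); WM=6
i=3 t=7 v=6: → [6,11); WM=7
i=4 t=10 v=9: → [6,14); WM=10
i=5 t=12 v=1: → [6,16); WM=12
i=6 t=15 v=5: → [6,19); WM=15
i=7 t=15 v=6: → [6,19); WM=15
i=8 t=9 v=7: DROP (t<15-4); WM=15
i=9 t=15 v=8: → [6,19); WM=15
i=10 t=7 v=2: DROP (t<15-4); WM=15
i=11 t=16 v=4: → [6,20); WM=16
i=12 t=16 v=8: → [6,20); WM=16

8 10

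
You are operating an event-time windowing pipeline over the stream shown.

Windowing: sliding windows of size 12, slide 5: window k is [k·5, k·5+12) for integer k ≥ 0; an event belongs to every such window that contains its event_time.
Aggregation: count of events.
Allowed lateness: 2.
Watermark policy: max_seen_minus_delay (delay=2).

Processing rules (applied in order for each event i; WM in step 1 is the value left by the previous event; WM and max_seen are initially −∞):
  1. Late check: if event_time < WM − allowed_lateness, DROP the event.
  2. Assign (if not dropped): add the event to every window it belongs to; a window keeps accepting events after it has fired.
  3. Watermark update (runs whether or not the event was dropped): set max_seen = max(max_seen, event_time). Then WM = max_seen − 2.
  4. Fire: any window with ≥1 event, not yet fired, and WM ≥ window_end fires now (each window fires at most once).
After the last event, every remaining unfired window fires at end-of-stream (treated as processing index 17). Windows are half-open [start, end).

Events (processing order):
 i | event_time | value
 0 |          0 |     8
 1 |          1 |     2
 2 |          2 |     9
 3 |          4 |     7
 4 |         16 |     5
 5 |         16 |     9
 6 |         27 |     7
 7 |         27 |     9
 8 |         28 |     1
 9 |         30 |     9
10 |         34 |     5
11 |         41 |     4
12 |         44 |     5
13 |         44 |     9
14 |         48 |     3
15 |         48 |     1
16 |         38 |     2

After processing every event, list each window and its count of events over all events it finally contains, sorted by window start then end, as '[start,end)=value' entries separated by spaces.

i=0 t=0 v=8: → [0,12); WM=-2
i=1 t=1 v=2: → [0,12); WM=-1
i=2 t=2 v=9: → [0,12); WM=0
i=3 t=4 v=7: → [0,12); WM=2
i=4 t=16 v=5: → [15,27),[10,22),[5,17); WM=14; [0,12) fires=4
i=5 t=16 v=9: → [15,27),[10,22),[5,17); WM=14
i=6 t=27 v=7: → [25,37),[20,32); WM=25; [5,17) fires=2 [10,22) fires=2
i=7 t=27 v=9: → [25,37),[20,32); WM=25
i=8 t=28 v=1: → [25,37),[20,32); WM=26
i=9 t=30 v=9: → [30,42),[25,37),[20,32); WM=28; [15,27) fires=2
i=10 t=34 v=5: → [30,42),[25,37); WM=32; [20,32) fires=4
i=11 t=41 v=4: → [40,52),[35,47),[30,42); WM=39; [25,37) fires=5
i=12 t=44 v=5: → [40,52),[35,47); WM=42; [30,42) fires=3
i=13 t=44 v=9: → [40,52),[35,47); WM=42
i=14 t=48 v=3: → [45,57),[40,52); WM=46
i=15 t=48 v=1: → [45,57),[40,52); WM=46
i=16 t=38 v=2: DROP (t<46-2); WM=46

[0,12)=4 [5,17)=2 [10,22)=2 [15,27)=2 [20,32)=4 [25,37)=5 [30,42)=3 [35,47)=3 [40,52)=5 [45,57)=2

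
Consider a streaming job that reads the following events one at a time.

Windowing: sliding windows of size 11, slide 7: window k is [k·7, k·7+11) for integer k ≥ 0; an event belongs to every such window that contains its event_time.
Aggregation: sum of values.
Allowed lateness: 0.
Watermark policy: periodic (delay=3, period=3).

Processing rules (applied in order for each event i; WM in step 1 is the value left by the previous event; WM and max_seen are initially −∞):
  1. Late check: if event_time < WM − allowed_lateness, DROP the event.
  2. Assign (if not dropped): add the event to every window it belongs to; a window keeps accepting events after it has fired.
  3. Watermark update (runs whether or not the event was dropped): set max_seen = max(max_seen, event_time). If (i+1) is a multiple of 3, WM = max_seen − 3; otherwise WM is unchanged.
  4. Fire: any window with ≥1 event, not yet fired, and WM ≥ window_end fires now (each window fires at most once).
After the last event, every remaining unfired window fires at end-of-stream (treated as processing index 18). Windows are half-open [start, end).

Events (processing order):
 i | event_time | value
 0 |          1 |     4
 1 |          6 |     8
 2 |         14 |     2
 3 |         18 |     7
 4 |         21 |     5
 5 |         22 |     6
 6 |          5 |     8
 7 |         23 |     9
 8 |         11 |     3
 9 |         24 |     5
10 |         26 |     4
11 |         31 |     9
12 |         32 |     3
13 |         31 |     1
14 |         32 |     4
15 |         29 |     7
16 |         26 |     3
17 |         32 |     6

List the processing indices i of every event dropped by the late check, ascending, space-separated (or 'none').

i=0 t=1 v=4: → [0,11); WM=−∞
i=1 t=6 v=8: → [0,11); WM=−∞
i=2 t=14 v=2: → [14,25),[7,18); WM=11; [0,11) fires=12
i=3 t=18 v=7: → [14,25); WM=11
i=4 t=21 v=5: → [21,32),[14,25); WM=11
i=5 t=22 v=6: → [21,32),[14,25); WM=19; [7,18) fires=2
i=6 t=5 v=8: DROP (t<19-0); WM=19
i=7 t=23 v=9: → [21,32),[14,25); WM=19
i=8 t=11 v=3: DROP (t<19-0); WM=20
i=9 t=24 v=5: → [21,32),[14,25); WM=20
i=10 t=26 v=4: → [21,32); WM=20
i=11 t=31 v=9: → [28,39),[21,32); WM=28; [14,25) fires=34
i=12 t=32 v=3: → [28,39); WM=28
i=13 t=31 v=1: → [28,39),[21,32); WM=28
i=14 t=32 v=4: → [28,39); WM=29
i=15 t=29 v=7: → [28,39),[21,32); WM=29
i=16 t=26 v=3: DROP (t<29-0); WM=29
i=17 t=32 v=6: → [28,39); WM=29

6 8 16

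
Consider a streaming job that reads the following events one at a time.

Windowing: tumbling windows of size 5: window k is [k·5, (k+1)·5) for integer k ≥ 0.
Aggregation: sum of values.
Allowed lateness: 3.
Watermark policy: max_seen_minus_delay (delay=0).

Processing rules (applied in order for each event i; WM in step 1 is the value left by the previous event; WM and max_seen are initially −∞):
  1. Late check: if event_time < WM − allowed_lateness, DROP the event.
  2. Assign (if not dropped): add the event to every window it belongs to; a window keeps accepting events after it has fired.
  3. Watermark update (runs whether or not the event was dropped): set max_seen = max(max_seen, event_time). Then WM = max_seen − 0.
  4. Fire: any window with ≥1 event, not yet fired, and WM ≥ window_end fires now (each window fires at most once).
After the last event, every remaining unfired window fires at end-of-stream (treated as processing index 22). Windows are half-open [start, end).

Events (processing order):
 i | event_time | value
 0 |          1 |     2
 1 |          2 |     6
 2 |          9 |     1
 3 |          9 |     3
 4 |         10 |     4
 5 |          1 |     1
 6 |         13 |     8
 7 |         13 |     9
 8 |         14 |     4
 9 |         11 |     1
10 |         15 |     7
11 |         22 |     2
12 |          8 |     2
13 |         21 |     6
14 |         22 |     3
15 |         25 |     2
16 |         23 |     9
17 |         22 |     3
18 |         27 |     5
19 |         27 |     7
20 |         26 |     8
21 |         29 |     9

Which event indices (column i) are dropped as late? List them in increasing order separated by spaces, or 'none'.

5 12

i=0 t=1 v=2: → [0,5); WM=1
i=1 t=2 v=6: → [0,5); WM=2
i=2 t=9 v=1: → [5,10); WM=9; [0,5) fires=8
i=3 t=9 v=3: → [5,10); WM=9
i=4 t=10 v=4: → [10,15); WM=10; [5,10) fires=4
i=5 t=1 v=1: DROP (t<10-3); WM=10
i=6 t=13 v=8: → [10,15); WM=13
i=7 t=13 v=9: → [10,15); WM=13
i=8 t=14 v=4: → [10,15); WM=14
i=9 t=11 v=1: → [10,15); WM=14
i=10 t=15 v=7: → [15,20); WM=15; [10,15) fires=26
i=11 t=22 v=2: → [20,25); WM=22; [15,20) fires=7
i=12 t=8 v=2: DROP (t<22-3); WM=22
i=13 t=21 v=6: → [20,25); WM=22
i=14 t=22 v=3: → [20,25); WM=22
i=15 t=25 v=2: → [25,30); WM=25; [20,25) fires=11
i=16 t=23 v=9: → [20,25); WM=25
i=17 t=22 v=3: → [20,25); WM=25
i=18 t=27 v=5: → [25,30); WM=27
i=19 t=27 v=7: → [25,30); WM=27
i=20 t=26 v=8: → [25,30); WM=27
i=21 t=29 v=9: → [25,30); WM=29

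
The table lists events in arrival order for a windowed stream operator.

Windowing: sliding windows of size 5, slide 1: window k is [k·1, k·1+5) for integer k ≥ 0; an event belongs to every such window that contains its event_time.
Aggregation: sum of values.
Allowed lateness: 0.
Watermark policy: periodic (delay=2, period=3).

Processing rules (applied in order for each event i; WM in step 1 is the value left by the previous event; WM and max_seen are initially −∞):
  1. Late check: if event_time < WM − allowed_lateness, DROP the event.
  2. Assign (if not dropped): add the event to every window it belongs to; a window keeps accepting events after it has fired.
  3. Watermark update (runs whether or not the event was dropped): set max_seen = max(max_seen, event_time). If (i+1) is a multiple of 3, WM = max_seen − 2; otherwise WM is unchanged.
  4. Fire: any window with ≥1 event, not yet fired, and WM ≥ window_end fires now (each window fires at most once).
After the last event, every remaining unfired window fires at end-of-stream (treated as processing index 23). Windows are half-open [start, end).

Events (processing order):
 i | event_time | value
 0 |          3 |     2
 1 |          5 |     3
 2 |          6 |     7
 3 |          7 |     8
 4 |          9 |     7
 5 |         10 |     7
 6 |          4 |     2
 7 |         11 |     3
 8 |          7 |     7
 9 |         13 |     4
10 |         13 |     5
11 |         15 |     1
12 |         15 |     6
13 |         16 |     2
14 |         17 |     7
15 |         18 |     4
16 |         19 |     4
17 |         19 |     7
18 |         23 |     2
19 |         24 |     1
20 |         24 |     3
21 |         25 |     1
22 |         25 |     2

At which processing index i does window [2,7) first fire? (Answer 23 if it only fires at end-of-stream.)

i=0 t=3 v=2: → [3,8),[2,7),[1,6),[0,5); WM=−∞
i=1 t=5 v=3: → [5,10),[4,9),[3,8),[2,7),[1,6); WM=−∞
i=2 t=6 v=7: → [6,11),[5,10),[4,9),[3,8),[2,7); WM=4
i=3 t=7 v=8: → [7,12),[6,11),[5,10),[4,9),[3,8); WM=4
i=4 t=9 v=7: → [9,14),[8,13),[7,12),[6,11),[5,10); WM=4
i=5 t=10 v=7: → [10,15),[9,14),[8,13),[7,12),[6,11); WM=8; [0,5) fires=2 [1,6) fires=5 [2,7) fires=12 [3,8) fires=20
i=6 t=4 v=2: DROP (t<8-0); WM=8
i=7 t=11 v=3: → [11,16),[10,15),[9,14),[8,13),[7,12); WM=8
i=8 t=7 v=7: DROP (t<8-0); WM=9; [4,9) fires=18
i=9 t=13 v=4: → [13,18),[12,17),[11,16),[10,15),[9,14); WM=9
i=10 t=13 v=5: → [13,18),[12,17),[11,16),[10,15),[9,14); WM=9
i=11 t=15 v=1: → [15,20),[14,19),[13,18),[12,17),[11,16); WM=13; [5,10) fires=25 [6,11) fires=29 [7,12) fires=25 [8,13) fires=17
i=12 t=15 v=6: → [15,20),[14,19),[13,18),[12,17),[11,16); WM=13
i=13 t=16 v=2: → [16,21),[15,20),[14,19),[13,18),[12,17); WM=13
i=14 t=17 v=7: → [17,22),[16,21),[15,20),[14,19),[13,18); WM=15; [9,14) fires=26 [10,15) fires=19
i=15 t=18 v=4: → [18,23),[17,22),[16,21),[15,20),[14,19); WM=15
i=16 t=19 v=4: → [19,24),[18,23),[17,22),[16,21),[15,20); WM=15
i=17 t=19 v=7: → [19,24),[18,23),[17,22),[16,21),[15,20); WM=17; [11,16) fires=19 [12,17) fires=18
i=18 t=23 v=2: → [23,28),[22,27),[21,26),[20,25),[19,24); WM=17
i=19 t=24 v=1: → [24,29),[23,28),[22,27),[21,26),[20,25); WM=17
i=20 t=24 v=3: → [24,29),[23,28),[22,27),[21,26),[20,25); WM=22; [13,18) fires=25 [14,19) fires=20 [15,20) fires=31 [16,21) fires=24 [17,22) fires=22
i=21 t=25 v=1: → [25,30),[24,29),[23,28),[22,27),[21,26); WM=22
i=22 t=25 v=2: → [25,30),[24,29),[23,28),[22,27),[21,26); WM=22

5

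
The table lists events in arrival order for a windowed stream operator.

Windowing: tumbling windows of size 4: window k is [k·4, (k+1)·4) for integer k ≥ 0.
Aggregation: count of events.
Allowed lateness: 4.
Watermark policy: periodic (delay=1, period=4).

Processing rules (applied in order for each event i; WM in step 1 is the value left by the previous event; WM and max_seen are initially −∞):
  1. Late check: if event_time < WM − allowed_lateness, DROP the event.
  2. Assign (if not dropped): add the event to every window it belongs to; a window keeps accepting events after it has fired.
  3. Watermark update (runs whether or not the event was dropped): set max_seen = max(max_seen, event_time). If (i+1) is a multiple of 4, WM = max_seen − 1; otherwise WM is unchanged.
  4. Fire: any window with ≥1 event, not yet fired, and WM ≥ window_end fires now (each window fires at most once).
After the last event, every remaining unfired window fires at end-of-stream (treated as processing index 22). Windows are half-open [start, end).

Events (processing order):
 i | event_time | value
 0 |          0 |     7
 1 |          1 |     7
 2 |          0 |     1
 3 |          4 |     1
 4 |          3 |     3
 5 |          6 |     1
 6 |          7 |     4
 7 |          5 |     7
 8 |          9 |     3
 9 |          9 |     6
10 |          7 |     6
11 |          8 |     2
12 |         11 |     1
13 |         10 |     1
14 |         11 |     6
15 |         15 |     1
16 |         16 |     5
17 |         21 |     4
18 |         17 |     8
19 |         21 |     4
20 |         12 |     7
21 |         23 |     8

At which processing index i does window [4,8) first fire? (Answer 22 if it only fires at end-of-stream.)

11

i=0 t=0 v=7: → [0,4); WM=−∞
i=1 t=1 v=7: → [0,4); WM=−∞
i=2 t=0 v=1: → [0,4); WM=−∞
i=3 t=4 v=1: → [4,8); WM=3
i=4 t=3 v=3: → [0,4); WM=3
i=5 t=6 v=1: → [4,8); WM=3
i=6 t=7 v=4: → [4,8); WM=3
i=7 t=5 v=7: → [4,8); WM=6; [0,4) fires=4
i=8 t=9 v=3: → [8,12); WM=6
i=9 t=9 v=6: → [8,12); WM=6
i=10 t=7 v=6: → [4,8); WM=6
i=11 t=8 v=2: → [8,12); WM=8; [4,8) fires=5
i=12 t=11 v=1: → [8,12); WM=8
i=13 t=10 v=1: → [8,12); WM=8
i=14 t=11 v=6: → [8,12); WM=8
i=15 t=15 v=1: → [12,16); WM=14; [8,12) fires=6
i=16 t=16 v=5: → [16,20); WM=14
i=17 t=21 v=4: → [20,24); WM=14
i=18 t=17 v=8: → [16,20); WM=14
i=19 t=21 v=4: → [20,24); WM=20; [12,16) fires=1 [16,20) fires=2
i=20 t=12 v=7: DROP (t<20-4); WM=20
i=21 t=23 v=8: → [20,24); WM=20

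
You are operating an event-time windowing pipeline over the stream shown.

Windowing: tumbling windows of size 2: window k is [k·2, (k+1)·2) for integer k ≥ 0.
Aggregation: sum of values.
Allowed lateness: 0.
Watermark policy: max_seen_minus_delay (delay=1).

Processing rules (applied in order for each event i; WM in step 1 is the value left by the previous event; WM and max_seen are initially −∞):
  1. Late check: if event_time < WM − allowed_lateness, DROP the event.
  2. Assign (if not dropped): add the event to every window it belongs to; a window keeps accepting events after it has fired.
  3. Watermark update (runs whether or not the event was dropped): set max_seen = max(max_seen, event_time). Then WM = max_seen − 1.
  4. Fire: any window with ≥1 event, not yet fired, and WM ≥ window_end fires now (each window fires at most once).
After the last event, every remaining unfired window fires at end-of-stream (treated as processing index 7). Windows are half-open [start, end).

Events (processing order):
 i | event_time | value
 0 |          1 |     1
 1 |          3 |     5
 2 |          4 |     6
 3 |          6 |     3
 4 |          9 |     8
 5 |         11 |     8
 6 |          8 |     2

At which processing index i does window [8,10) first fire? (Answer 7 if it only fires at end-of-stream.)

i=0 t=1 v=1: → [0,2); WM=0
i=1 t=3 v=5: → [2,4); WM=2; [0,2) fires=1
i=2 t=4 v=6: → [4,6); WM=3
i=3 t=6 v=3: → [6,8); WM=5; [2,4) fires=5
i=4 t=9 v=8: → [8,10); WM=8; [4,6) fires=6 [6,8) fires=3
i=5 t=11 v=8: → [10,12); WM=10; [8,10) fires=8
i=6 t=8 v=2: DROP (t<10-0); WM=10

5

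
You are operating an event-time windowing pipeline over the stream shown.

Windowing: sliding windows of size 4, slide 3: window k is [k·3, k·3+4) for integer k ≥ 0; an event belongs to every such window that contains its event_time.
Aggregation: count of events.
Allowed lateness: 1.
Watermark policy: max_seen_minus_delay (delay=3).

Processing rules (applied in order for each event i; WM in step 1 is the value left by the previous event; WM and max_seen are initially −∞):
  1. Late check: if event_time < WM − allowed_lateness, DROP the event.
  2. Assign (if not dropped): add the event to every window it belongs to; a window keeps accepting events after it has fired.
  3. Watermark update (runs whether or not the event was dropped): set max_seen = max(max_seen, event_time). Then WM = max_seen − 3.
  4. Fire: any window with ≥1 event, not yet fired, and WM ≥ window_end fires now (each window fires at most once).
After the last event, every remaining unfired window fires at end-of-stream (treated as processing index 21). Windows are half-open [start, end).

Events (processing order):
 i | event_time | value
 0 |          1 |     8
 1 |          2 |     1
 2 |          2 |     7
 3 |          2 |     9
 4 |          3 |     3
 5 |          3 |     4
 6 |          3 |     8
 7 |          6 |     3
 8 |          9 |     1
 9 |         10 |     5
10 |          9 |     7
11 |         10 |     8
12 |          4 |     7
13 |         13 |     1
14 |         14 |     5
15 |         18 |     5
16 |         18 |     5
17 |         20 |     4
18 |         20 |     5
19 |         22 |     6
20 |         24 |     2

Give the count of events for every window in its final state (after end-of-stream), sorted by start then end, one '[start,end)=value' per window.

[0,4)=7 [3,7)=4 [6,10)=3 [9,13)=4 [12,16)=2 [15,19)=2 [18,22)=4 [21,25)=2 [24,28)=1

i=0 t=1 v=8: → [0,4); WM=-2
i=1 t=2 v=1: → [0,4); WM=-1
i=2 t=2 v=7: → [0,4); WM=-1
i=3 t=2 v=9: → [0,4); WM=-1
i=4 t=3 v=3: → [3,7),[0,4); WM=0
i=5 t=3 v=4: → [3,7),[0,4); WM=0
i=6 t=3 v=8: → [3,7),[0,4); WM=0
i=7 t=6 v=3: → [6,10),[3,7); WM=3
i=8 t=9 v=1: → [9,13),[6,10); WM=6; [0,4) fires=7
i=9 t=10 v=5: → [9,13); WM=7; [3,7) fires=4
i=10 t=9 v=7: → [9,13),[6,10); WM=7
i=11 t=10 v=8: → [9,13); WM=7
i=12 t=4 v=7: DROP (t<7-1); WM=7
i=13 t=13 v=1: → [12,16); WM=10; [6,10) fires=3
i=14 t=14 v=5: → [12,16); WM=11
i=15 t=18 v=5: → [18,22),[15,19); WM=15; [9,13) fires=4
i=16 t=18 v=5: → [18,22),[15,19); WM=15
i=17 t=20 v=4: → [18,22); WM=17; [12,16) fires=2
i=18 t=20 v=5: → [18,22); WM=17
i=19 t=22 v=6: → [21,25); WM=19; [15,19) fires=2
i=20 t=24 v=2: → [24,28),[21,25); WM=21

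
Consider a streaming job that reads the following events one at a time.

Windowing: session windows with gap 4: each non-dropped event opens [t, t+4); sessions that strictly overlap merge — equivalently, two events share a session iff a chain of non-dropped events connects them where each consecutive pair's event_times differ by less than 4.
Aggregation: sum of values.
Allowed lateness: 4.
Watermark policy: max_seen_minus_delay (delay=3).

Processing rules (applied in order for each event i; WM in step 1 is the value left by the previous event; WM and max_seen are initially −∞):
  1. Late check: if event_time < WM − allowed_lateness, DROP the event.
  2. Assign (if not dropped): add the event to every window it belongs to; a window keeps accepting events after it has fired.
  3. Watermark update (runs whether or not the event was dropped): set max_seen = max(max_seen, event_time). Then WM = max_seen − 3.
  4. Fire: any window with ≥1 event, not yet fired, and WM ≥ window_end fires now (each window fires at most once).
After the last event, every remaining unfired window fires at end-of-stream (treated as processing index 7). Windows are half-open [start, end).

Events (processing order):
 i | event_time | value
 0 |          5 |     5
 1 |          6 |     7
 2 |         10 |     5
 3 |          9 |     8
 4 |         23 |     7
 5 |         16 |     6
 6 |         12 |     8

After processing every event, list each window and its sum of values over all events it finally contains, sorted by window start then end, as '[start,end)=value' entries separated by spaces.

i=0 t=5 v=5: → [5,9); WM=2
i=1 t=6 v=7: → [5,10); WM=3
i=2 t=10 v=5: → [10,14); WM=7
i=3 t=9 v=8: → [5,14); WM=7
i=4 t=23 v=7: → [23,27); WM=20
i=5 t=16 v=6: → [16,20); WM=20
i=6 t=12 v=8: DROP (t<20-4); WM=20

[5,14)=25 [16,20)=6 [23,27)=7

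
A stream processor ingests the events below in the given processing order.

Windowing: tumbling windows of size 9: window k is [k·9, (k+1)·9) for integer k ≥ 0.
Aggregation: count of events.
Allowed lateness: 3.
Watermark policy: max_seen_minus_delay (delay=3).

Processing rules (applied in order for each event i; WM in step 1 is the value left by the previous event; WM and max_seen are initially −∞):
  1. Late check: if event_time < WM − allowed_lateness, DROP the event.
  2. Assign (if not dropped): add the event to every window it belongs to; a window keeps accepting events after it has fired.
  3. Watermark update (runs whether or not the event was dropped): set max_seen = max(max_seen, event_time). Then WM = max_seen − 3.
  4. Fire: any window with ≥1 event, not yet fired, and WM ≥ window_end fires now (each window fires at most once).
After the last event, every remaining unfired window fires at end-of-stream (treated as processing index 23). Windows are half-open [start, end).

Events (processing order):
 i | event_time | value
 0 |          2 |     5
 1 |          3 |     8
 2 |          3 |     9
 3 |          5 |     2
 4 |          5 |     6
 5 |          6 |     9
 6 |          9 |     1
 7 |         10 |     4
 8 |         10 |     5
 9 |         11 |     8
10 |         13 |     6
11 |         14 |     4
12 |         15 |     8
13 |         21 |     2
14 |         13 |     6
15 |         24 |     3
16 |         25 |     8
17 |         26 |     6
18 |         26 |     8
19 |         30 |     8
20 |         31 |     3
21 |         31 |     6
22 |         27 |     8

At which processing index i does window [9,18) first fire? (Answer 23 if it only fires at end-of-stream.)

13

i=0 t=2 v=5: → [0,9); WM=-1
i=1 t=3 v=8: → [0,9); WM=0
i=2 t=3 v=9: → [0,9); WM=0
i=3 t=5 v=2: → [0,9); WM=2
i=4 t=5 v=6: → [0,9); WM=2
i=5 t=6 v=9: → [0,9); WM=3
i=6 t=9 v=1: → [9,18); WM=6
i=7 t=10 v=4: → [9,18); WM=7
i=8 t=10 v=5: → [9,18); WM=7
i=9 t=11 v=8: → [9,18); WM=8
i=10 t=13 v=6: → [9,18); WM=10; [0,9) fires=6
i=11 t=14 v=4: → [9,18); WM=11
i=12 t=15 v=8: → [9,18); WM=12
i=13 t=21 v=2: → [18,27); WM=18; [9,18) fires=7
i=14 t=13 v=6: DROP (t<18-3); WM=18
i=15 t=24 v=3: → [18,27); WM=21
i=16 t=25 v=8: → [18,27); WM=22
i=17 t=26 v=6: → [18,27); WM=23
i=18 t=26 v=8: → [18,27); WM=23
i=19 t=30 v=8: → [27,36); WM=27; [18,27) fires=5
i=20 t=31 v=3: → [27,36); WM=28
i=21 t=31 v=6: → [27,36); WM=28
i=22 t=27 v=8: → [27,36); WM=28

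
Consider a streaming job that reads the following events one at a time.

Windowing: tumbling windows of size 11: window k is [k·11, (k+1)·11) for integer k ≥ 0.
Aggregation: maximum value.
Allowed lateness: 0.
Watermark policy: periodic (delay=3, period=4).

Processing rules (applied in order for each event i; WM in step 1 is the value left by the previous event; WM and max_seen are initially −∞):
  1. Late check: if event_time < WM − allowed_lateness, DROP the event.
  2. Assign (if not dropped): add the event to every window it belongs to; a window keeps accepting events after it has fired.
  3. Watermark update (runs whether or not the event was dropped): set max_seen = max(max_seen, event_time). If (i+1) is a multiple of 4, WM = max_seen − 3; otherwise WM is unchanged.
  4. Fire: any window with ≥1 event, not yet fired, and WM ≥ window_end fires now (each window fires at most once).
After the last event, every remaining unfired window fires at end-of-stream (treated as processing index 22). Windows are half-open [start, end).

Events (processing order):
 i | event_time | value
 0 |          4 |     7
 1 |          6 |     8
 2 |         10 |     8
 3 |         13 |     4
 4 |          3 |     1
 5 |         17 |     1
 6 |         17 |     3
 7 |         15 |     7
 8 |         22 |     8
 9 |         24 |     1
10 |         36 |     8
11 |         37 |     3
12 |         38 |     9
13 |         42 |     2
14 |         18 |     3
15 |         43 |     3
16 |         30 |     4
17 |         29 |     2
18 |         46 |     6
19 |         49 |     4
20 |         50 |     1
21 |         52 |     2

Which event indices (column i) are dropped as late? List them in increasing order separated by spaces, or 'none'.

i=0 t=4 v=7: → [0,11); WM=−∞
i=1 t=6 v=8: → [0,11); WM=−∞
i=2 t=10 v=8: → [0,11); WM=−∞
i=3 t=13 v=4: → [11,22); WM=10
i=4 t=3 v=1: DROP (t<10-0); WM=10
i=5 t=17 v=1: → [11,22); WM=10
i=6 t=17 v=3: → [11,22); WM=10
i=7 t=15 v=7: → [11,22); WM=14; [0,11) fires=8
i=8 t=22 v=8: → [22,33); WM=14
i=9 t=24 v=1: → [22,33); WM=14
i=10 t=36 v=8: → [33,44); WM=14
i=11 t=37 v=3: → [33,44); WM=34; [11,22) fires=7 [22,33) fires=8
i=12 t=38 v=9: → [33,44); WM=34
i=13 t=42 v=2: → [33,44); WM=34
i=14 t=18 v=3: DROP (t<34-0); WM=34
i=15 t=43 v=3: → [33,44); WM=40
i=16 t=30 v=4: DROP (t<40-0); WM=40
i=17 t=29 v=2: DROP (t<40-0); WM=40
i=18 t=46 v=6: → [44,55); WM=40
i=19 t=49 v=4: → [44,55); WM=46; [33,44) fires=9
i=20 t=50 v=1: → [44,55); WM=46
i=21 t=52 v=2: → [44,55); WM=46

4 14 16 17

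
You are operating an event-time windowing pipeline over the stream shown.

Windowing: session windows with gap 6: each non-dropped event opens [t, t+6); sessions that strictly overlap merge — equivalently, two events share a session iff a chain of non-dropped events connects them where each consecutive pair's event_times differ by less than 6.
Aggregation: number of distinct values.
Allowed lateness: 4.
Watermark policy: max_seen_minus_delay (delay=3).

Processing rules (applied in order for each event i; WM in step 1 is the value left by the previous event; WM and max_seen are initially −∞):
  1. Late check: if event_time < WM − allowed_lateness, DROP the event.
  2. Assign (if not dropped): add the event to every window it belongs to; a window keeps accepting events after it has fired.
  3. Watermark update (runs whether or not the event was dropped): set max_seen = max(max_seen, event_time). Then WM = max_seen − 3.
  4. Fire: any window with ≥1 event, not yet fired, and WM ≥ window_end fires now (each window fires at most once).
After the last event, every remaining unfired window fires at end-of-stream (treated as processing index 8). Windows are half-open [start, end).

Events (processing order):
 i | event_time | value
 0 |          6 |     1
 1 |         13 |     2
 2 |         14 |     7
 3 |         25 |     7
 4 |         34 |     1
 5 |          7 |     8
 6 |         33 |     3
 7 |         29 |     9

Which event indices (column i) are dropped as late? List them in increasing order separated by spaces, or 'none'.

5

i=0 t=6 v=1: → [6,12); WM=3
i=1 t=13 v=2: → [13,19); WM=10
i=2 t=14 v=7: → [13,20); WM=11
i=3 t=25 v=7: → [25,31); WM=22
i=4 t=34 v=1: → [34,40); WM=31
i=5 t=7 v=8: DROP (t<31-4); WM=31
i=6 t=33 v=3: → [33,40); WM=31
i=7 t=29 v=9: → [25,40); WM=31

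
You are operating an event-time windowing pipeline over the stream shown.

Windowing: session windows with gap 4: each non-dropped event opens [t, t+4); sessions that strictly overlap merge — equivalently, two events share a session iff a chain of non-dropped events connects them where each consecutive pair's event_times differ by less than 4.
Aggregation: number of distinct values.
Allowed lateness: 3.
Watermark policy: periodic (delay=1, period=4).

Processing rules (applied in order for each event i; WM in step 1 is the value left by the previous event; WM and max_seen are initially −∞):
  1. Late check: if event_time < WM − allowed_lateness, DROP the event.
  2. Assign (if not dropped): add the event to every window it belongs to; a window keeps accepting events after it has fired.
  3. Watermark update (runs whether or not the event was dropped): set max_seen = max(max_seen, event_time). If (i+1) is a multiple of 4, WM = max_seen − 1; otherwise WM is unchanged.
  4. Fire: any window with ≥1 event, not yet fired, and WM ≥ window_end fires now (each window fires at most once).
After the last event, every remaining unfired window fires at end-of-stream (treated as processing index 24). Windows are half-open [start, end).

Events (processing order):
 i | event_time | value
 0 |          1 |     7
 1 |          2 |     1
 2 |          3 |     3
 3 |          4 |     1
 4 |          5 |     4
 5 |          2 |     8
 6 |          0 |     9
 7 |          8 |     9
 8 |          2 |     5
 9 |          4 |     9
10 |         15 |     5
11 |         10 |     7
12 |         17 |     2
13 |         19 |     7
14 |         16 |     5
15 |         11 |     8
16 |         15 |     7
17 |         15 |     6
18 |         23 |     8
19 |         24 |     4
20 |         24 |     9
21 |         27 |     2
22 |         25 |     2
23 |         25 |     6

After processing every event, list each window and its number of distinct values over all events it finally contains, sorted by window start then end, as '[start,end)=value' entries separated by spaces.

i=0 t=1 v=7: → [1,5); WM=−∞
i=1 t=2 v=1: → [1,6); WM=−∞
i=2 t=3 v=3: → [1,7); WM=−∞
i=3 t=4 v=1: → [1,8); WM=3
i=4 t=5 v=4: → [1,9); WM=3
i=5 t=2 v=8: → [1,9); WM=3
i=6 t=0 v=9: → [0,9); WM=3
i=7 t=8 v=9: → [0,12); WM=7
i=8 t=2 v=5: DROP (t<7-3); WM=7
i=9 t=4 v=9: → [0,12); WM=7
i=10 t=15 v=5: → [15,19); WM=7
i=11 t=10 v=7: → [0,14); WM=14
i=12 t=17 v=2: → [15,21); WM=14
i=13 t=19 v=7: → [15,23); WM=14
i=14 t=16 v=5: → [15,23); WM=14
i=15 t=11 v=8: → [0,15); WM=18
i=16 t=15 v=7: → [15,23); WM=18
i=17 t=15 v=6: → [15,23); WM=18
i=18 t=23 v=8: → [23,27); WM=18
i=19 t=24 v=4: → [23,28); WM=23
i=20 t=24 v=9: → [23,28); WM=23
i=21 t=27 v=2: → [23,31); WM=23
i=22 t=25 v=2: → [23,31); WM=23
i=23 t=25 v=6: → [23,31); WM=26

[0,15)=6 [15,23)=4 [23,31)=5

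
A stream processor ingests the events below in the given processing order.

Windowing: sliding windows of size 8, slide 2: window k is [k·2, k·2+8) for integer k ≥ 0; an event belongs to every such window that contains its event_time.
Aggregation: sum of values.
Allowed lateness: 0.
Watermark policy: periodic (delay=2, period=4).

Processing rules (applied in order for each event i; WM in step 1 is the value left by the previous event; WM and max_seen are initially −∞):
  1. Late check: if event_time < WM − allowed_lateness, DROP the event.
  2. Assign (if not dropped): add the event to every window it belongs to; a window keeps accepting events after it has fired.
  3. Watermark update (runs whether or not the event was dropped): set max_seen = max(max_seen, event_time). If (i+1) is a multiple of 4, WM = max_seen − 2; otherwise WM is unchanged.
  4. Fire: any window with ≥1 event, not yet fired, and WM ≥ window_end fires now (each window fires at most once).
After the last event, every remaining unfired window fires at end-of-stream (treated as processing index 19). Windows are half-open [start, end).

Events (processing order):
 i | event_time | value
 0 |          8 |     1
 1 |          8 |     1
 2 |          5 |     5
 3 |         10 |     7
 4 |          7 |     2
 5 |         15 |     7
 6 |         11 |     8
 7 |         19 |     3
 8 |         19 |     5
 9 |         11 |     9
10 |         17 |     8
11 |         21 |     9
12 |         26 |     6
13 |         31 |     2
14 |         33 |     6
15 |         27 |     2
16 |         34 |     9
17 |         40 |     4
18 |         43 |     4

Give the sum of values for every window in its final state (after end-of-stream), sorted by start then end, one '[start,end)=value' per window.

i=0 t=8 v=1: → [8,16),[6,14),[4,12),[2,10); WM=−∞
i=1 t=8 v=1: → [8,16),[6,14),[4,12),[2,10); WM=−∞
i=2 t=5 v=5: → [4,12),[2,10),[0,8); WM=−∞
i=3 t=10 v=7: → [10,18),[8,16),[6,14),[4,12); WM=8; [0,8) fires=5
i=4 t=7 v=2: DROP (t<8-0); WM=8
i=5 t=15 v=7: → [14,22),[12,20),[10,18),[8,16); WM=8
i=6 t=11 v=8: → [10,18),[8,16),[6,14),[4,12); WM=8
i=7 t=19 v=3: → [18,26),[16,24),[14,22),[12,20); WM=17; [2,10) fires=7 [4,12) fires=22 [6,14) fires=17 [8,16) fires=24
i=8 t=19 v=5: → [18,26),[16,24),[14,22),[12,20); WM=17
i=9 t=11 v=9: DROP (t<17-0); WM=17
i=10 t=17 v=8: → [16,24),[14,22),[12,20),[10,18); WM=17
i=11 t=21 v=9: → [20,28),[18,26),[16,24),[14,22); WM=19; [10,18) fires=30
i=12 t=26 v=6: → [26,34),[24,32),[22,30),[20,28); WM=19
i=13 t=31 v=2: → [30,38),[28,36),[26,34),[24,32); WM=19
i=14 t=33 v=6: → [32,40),[30,38),[28,36),[26,34); WM=19
i=15 t=27 v=2: → [26,34),[24,32),[22,30),[20,28); WM=31; [12,20) fires=23 [14,22) fires=32 [16,24) fires=25 [18,26) fires=17 [20,28) fires=17 [22,30) fires=8
i=16 t=34 v=9: → [34,42),[32,40),[30,38),[28,36); WM=31
i=17 t=40 v=4: → [40,48),[38,46),[36,44),[34,42); WM=31
i=18 t=43 v=4: → [42,50),[40,48),[38,46),[36,44); WM=31

[0,8)=5 [2,10)=7 [4,12)=22 [6,14)=17 [8,16)=24 [10,18)=30 [12,20)=23 [14,22)=32 [16,24)=25 [18,26)=17 [20,28)=17 [22,30)=8 [24,32)=10 [26,34)=16 [28,36)=17 [30,38)=17 [32,40)=15 [34,42)=13 [36,44)=8 [38,46)=8 [40,48)=8 [42,50)=4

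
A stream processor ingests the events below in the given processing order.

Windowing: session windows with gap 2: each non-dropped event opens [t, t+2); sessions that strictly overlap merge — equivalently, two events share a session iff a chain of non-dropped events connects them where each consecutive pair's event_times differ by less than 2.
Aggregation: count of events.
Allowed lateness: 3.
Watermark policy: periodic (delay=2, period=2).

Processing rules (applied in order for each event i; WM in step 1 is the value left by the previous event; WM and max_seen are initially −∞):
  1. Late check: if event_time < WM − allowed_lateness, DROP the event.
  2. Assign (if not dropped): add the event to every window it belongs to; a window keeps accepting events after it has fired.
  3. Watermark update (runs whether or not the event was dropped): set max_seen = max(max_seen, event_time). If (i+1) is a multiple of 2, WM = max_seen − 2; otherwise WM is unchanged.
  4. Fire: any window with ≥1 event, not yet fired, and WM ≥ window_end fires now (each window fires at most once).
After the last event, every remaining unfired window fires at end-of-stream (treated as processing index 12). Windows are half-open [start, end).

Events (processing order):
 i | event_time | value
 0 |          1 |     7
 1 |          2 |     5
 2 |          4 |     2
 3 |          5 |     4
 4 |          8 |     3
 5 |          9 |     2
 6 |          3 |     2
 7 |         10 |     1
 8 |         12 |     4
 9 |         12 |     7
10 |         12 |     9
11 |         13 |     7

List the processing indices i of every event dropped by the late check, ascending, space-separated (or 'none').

6

i=0 t=1 v=7: → [1,3); WM=−∞
i=1 t=2 v=5: → [1,4); WM=0
i=2 t=4 v=2: → [4,6); WM=0
i=3 t=5 v=4: → [4,7); WM=3
i=4 t=8 v=3: → [8,10); WM=3
i=5 t=9 v=2: → [8,11); WM=7
i=6 t=3 v=2: DROP (t<7-3); WM=7
i=7 t=10 v=1: → [8,12); WM=8
i=8 t=12 v=4: → [12,14); WM=8
i=9 t=12 v=7: → [12,14); WM=10
i=10 t=12 v=9: → [12,14); WM=10
i=11 t=13 v=7: → [12,15); WM=11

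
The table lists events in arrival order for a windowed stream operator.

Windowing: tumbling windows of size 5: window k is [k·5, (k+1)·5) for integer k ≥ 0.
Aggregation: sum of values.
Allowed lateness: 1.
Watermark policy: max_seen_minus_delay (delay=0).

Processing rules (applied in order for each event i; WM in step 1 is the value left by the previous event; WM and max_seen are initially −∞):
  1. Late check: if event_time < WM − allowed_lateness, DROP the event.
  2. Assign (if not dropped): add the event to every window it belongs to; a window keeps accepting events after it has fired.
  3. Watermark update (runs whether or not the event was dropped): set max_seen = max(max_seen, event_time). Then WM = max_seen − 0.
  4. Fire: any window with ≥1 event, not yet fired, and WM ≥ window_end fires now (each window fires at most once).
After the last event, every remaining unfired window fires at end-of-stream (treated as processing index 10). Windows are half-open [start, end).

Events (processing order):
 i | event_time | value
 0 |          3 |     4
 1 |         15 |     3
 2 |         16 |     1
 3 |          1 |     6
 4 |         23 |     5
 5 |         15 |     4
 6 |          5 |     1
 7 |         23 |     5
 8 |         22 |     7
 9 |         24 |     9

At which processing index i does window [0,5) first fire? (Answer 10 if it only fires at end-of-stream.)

i=0 t=3 v=4: → [0,5); WM=3
i=1 t=15 v=3: → [15,20); WM=15; [0,5) fires=4
i=2 t=16 v=1: → [15,20); WM=16
i=3 t=1 v=6: DROP (t<16-1); WM=16
i=4 t=23 v=5: → [20,25); WM=23; [15,20) fires=4
i=5 t=15 v=4: DROP (t<23-1); WM=23
i=6 t=5 v=1: DROP (t<23-1); WM=23
i=7 t=23 v=5: → [20,25); WM=23
i=8 t=22 v=7: → [20,25); WM=23
i=9 t=24 v=9: → [20,25); WM=24

1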